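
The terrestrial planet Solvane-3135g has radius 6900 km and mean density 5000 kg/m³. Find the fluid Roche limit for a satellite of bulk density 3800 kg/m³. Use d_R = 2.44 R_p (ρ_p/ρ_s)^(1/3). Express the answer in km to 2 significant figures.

d_R = 2.44 × 6900 km × (5000/3800)^(1/3)
    = 18000 km

18000 km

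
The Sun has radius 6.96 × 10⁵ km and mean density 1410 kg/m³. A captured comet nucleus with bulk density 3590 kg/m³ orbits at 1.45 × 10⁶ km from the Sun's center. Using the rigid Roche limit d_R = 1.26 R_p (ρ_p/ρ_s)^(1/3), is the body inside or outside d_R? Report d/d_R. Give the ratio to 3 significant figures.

outside; d/d_R ≈ 2.26

d_R = 1.26 × (6.96 × 10⁵ km) × (1410/3590)^(1/3) = 6.422 × 10⁵ km
d/d_R = (1.45 × 10⁶) / (6.422 × 10⁵) = 2.26
Since d/d_R > 1, the body is outside the Roche limit.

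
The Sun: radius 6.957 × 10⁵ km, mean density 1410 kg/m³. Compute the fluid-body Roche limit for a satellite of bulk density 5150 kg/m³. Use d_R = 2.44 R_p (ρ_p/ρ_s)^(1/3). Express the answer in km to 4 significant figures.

d_R = 2.44 × 6.957 × 10⁵ km × (1410/5150)^(1/3)
    = 1.102 × 10⁶ km

1.102 × 10⁶ km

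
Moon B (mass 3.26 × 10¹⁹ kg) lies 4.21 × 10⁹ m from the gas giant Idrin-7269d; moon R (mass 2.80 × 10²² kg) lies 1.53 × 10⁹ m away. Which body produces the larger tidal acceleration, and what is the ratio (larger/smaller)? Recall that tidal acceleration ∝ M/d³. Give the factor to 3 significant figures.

Moon R, by a factor of ≈ 17900

Tidal acceleration ∝ M/d³, so compare M/d³ for each.
Moon B: (3.26 × 10¹⁹) / (4.21 × 10⁹)³ = 4.369 × 10⁻¹⁰
Moon R: (2.80 × 10²²) / (1.53 × 10⁹)³ = 7.818 × 10⁻⁶
Ratio (larger/smaller) = 17900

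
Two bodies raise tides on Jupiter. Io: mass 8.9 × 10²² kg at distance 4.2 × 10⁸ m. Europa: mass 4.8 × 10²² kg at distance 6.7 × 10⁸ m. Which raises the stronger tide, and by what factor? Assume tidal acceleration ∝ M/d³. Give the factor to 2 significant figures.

Io, by a factor of ≈ 7.5

Tidal stretch scales as M/d³; compute that for each body.
Io: (8.9 × 10²²) / (4.2 × 10⁸)³ = 1.201 × 10⁻³
Europa: (4.8 × 10²²) / (6.7 × 10⁸)³ = 1.596 × 10⁻⁴
Ratio (larger/smaller) = 7.5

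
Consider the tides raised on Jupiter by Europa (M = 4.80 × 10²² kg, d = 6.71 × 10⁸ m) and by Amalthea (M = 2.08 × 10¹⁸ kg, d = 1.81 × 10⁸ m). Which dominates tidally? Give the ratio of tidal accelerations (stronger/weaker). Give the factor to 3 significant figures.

Europa, by a factor of ≈ 453

Compare M/d³ for the two perturbers:
Europa: (4.80 × 10²²) / (6.71 × 10⁸)³ = 1.589 × 10⁻⁴
Amalthea: (2.08 × 10¹⁸) / (1.81 × 10⁸)³ = 3.508 × 10⁻⁷
Ratio (larger/smaller) = 453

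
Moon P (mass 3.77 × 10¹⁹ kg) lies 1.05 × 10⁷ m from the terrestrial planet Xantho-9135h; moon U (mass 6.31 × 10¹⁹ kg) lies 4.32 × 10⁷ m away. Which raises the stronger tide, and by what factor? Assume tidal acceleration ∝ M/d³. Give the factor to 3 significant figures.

Moon P, by a factor of ≈ 41.6

Tidal stretch scales as M/d³; compute that for each body.
Moon P: (3.77 × 10¹⁹) / (1.05 × 10⁷)³ = 3.257 × 10⁻²
Moon U: (6.31 × 10¹⁹) / (4.32 × 10⁷)³ = 7.827 × 10⁻⁴
Ratio (larger/smaller) = 41.6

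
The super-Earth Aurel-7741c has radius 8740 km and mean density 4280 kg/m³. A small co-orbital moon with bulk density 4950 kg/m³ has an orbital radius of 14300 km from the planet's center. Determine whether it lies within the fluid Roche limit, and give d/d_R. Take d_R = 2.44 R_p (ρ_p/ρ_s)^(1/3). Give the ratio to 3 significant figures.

d_R = 2.44 × (8740 km) × (4280/4950)^(1/3) = 20320 km
d/d_R = (14300) / (20320) = 0.704
Since d/d_R < 1, the body is inside the Roche limit.

inside; d/d_R ≈ 0.704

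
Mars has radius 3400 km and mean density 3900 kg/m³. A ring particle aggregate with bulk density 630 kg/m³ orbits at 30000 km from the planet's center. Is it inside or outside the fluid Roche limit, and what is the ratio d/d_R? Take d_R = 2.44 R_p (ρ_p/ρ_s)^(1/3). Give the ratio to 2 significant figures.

outside; d/d_R ≈ 2.0

d_R = 2.44 × (3400 km) × (3900/630)^(1/3) = 15230 km
d/d_R = (30000) / (15230) = 2.0
Since d/d_R > 1, the body is outside the Roche limit.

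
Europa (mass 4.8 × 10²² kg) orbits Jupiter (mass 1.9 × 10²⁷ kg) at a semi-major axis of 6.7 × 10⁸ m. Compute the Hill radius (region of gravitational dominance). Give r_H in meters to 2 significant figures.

1.4 × 10⁷ m

r_H ≈ a (m/3M)^(1/3)
    = (6.7 × 10⁸) × (4.8 × 10²² / (3 × 1.9 × 10²⁷))^(1/3)
    = 1.4 × 10⁷ m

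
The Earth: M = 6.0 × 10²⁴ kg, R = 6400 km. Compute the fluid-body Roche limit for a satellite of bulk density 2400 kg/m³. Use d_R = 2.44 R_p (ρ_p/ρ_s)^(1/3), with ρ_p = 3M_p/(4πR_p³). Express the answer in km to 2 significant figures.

ρ_p = 3M_p/(4πR_p³) = 3 × (6.0 × 10²⁴) / (4π × (6.4 × 10⁶ m)³) = 5500 kg/m³
d_R = 2.44 × 6400 km × (5500/2400)^(1/3)
    = 21000 km

21000 km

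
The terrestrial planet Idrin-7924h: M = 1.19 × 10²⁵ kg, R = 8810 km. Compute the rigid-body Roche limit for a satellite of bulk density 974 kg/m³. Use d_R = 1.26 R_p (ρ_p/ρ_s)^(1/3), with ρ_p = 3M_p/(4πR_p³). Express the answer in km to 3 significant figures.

18000 km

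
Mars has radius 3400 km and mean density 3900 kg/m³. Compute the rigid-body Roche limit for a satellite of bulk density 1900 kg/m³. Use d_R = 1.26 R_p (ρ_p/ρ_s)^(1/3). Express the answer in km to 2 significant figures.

5400 km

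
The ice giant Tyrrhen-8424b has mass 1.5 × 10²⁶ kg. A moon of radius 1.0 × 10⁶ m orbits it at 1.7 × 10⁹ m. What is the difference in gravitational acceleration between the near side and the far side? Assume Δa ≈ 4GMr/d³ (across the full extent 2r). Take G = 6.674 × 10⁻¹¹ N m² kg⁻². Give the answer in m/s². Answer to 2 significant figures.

a_tidal = 4GMr/d³
        = 4 × (6.674 × 10⁻¹¹) × (1.5 × 10²⁶) × (1.0 × 10⁶) / (1.7 × 10⁹)³
        = 8.2 × 10⁻⁶ m/s²

8.2 × 10⁻⁶ m/s²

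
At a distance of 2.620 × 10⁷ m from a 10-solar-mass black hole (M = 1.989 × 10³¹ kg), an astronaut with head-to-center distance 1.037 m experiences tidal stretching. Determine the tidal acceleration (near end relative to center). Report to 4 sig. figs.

Since r ≪ d, expand the inverse-square field across one radius to get the leading 2GMr/d³ term.
Δa = 2GMr/d³
   = 2 × (6.674 × 10⁻¹¹) × (1.989 × 10³¹) × (1.037) / (2.620 × 10⁷)³
   = 1.531 × 10⁻¹ m/s²

1.531 × 10⁻¹ m/s²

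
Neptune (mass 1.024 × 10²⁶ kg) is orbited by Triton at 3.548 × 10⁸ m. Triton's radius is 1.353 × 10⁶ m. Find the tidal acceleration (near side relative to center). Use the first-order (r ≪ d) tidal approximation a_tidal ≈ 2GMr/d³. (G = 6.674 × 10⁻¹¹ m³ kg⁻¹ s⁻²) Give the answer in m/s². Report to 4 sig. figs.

The tidal stretch is the gradient of GM/d² times the body's extent r, hence the 1/d³ dependence.
Δa = 2GMr/d³
   = 2 × (6.674 × 10⁻¹¹) × (1.024 × 10²⁶) × (1.353 × 10⁶) / (3.548 × 10⁸)³
   = 4.141 × 10⁻⁴ m/s²

4.141 × 10⁻⁴ m/s²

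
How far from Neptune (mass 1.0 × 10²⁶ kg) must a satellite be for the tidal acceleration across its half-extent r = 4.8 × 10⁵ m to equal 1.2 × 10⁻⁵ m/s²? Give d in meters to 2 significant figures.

2GMr/d³ = a_tidal  ⇒  d = (2GMr / a_tidal)^(1/3)
d = (2 × 6.674×10⁻¹¹ × (1.0 × 10²⁶) × (4.8 × 10⁵) / (1.2 × 10⁻⁵))^(1/3)
  = 8.1 × 10⁸ m

8.1 × 10⁸ m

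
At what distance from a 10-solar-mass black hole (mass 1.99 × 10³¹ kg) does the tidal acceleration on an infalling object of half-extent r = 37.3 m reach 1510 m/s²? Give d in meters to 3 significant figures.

4.03 × 10⁶ m

2GMr/d³ = a_tidal  ⇒  d = (2GMr / a_tidal)^(1/3)
d = (2 × 6.674×10⁻¹¹ × (1.99 × 10³¹) × (37.3) / (1510))^(1/3)
  = 4.03 × 10⁶ m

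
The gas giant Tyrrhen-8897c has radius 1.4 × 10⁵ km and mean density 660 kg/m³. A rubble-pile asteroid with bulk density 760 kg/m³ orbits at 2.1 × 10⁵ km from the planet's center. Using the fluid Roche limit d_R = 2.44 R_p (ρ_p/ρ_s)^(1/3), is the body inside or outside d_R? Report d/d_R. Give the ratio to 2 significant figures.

inside; d/d_R ≈ 0.64

d_R = 2.44 × (1.4 × 10⁵ km) × (660/760)^(1/3) = 3.259 × 10⁵ km
d/d_R = (2.1 × 10⁵) / (3.259 × 10⁵) = 0.64
Since d/d_R < 1, the body is inside the Roche limit.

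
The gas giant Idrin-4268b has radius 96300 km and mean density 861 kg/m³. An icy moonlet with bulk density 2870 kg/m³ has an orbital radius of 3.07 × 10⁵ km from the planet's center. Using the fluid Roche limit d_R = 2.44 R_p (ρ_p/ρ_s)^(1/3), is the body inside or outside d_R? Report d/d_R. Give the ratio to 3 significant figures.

outside; d/d_R ≈ 1.95

d_R = 2.44 × (96300 km) × (861/2870)^(1/3) = 1.573 × 10⁵ km
d/d_R = (3.07 × 10⁵) / (1.573 × 10⁵) = 1.95
Since d/d_R > 1, the body is outside the Roche limit.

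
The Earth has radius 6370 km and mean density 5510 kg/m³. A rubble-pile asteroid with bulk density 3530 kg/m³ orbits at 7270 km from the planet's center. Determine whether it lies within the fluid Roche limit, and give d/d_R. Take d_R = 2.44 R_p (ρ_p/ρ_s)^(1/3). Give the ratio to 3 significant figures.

inside; d/d_R ≈ 0.403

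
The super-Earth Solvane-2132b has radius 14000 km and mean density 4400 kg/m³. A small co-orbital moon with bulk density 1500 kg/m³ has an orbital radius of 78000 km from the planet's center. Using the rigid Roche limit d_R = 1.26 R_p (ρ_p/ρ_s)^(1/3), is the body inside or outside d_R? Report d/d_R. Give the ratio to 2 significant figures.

outside; d/d_R ≈ 3.1

d_R = 1.26 × (14000 km) × (4400/1500)^(1/3) = 25250 km
d/d_R = (78000) / (25250) = 3.1
Since d/d_R > 1, the body is outside the Roche limit.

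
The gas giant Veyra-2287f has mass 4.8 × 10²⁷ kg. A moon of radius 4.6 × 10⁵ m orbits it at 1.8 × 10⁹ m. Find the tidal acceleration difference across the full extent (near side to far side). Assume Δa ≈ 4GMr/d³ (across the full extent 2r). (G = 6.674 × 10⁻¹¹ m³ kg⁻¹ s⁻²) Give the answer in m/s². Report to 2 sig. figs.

1.0 × 10⁻⁴ m/s²

a_tidal = 4GMr/d³
        = 4 × (6.674 × 10⁻¹¹) × (4.8 × 10²⁷) × (4.6 × 10⁵) / (1.8 × 10⁹)³
        = 1.0 × 10⁻⁴ m/s²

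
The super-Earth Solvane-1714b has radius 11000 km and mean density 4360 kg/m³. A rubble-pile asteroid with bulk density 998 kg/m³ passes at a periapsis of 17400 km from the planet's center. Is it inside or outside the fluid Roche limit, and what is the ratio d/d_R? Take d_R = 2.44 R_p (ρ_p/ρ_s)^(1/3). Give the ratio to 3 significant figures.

d_R = 2.44 × (11000 km) × (4360/998)^(1/3) = 43880 km
d/d_R = (17400) / (43880) = 0.397
Since d/d_R < 1, the body is inside the Roche limit.

inside; d/d_R ≈ 0.397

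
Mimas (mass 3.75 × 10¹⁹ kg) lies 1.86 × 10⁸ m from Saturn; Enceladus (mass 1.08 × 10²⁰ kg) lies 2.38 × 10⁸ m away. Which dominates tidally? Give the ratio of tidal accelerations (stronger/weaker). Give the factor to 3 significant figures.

Compare M/d³ for the two perturbers:
Mimas: (3.75 × 10¹⁹) / (1.86 × 10⁸)³ = 5.828 × 10⁻⁶
Enceladus: (1.08 × 10²⁰) / (2.38 × 10⁸)³ = 8.011 × 10⁻⁶
Ratio (larger/smaller) = 1.37

Enceladus, by a factor of ≈ 1.37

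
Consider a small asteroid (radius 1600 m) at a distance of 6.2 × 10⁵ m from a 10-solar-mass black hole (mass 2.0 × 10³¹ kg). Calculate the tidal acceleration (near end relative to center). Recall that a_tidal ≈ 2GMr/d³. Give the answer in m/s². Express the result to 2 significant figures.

The tidal stretch is the gradient of GM/d² times the body's extent r, hence the 1/d³ dependence.
Δg = 2GMr/d³
   = 2 × (6.674 × 10⁻¹¹) × (2.0 × 10³¹) × (1600) / (6.2 × 10⁵)³
   = 1.8 × 10⁷ m/s²

1.8 × 10⁷ m/s²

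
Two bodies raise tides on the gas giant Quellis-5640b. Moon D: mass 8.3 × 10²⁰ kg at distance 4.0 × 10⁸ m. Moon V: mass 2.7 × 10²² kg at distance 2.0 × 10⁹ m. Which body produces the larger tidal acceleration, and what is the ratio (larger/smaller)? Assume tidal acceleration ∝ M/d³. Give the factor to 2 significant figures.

Moon D, by a factor of ≈ 3.8

The tide-raising term goes as M/d³ (the gradient of a 1/d² field).
Moon D: (8.3 × 10²⁰) / (4.0 × 10⁸)³ = 1.297 × 10⁻⁵
Moon V: (2.7 × 10²²) / (2.0 × 10⁹)³ = 3.375 × 10⁻⁶
Ratio (larger/smaller) = 3.8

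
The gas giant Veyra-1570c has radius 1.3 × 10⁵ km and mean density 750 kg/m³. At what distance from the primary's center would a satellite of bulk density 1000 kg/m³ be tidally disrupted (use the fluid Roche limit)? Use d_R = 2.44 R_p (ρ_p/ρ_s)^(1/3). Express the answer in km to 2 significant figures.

2.9 × 10⁵ km

d_R = 2.44 × 1.3 × 10⁵ km × (750/1000)^(1/3)
    = 2.9 × 10⁵ km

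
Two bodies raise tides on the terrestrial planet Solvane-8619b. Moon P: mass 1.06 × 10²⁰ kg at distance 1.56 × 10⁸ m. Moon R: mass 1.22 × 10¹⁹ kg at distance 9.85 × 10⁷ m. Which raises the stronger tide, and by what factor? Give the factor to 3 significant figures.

The tide-raising term goes as M/d³ (the gradient of a 1/d² field).
Moon P: (1.06 × 10²⁰) / (1.56 × 10⁸)³ = 2.792 × 10⁻⁵
Moon R: (1.22 × 10¹⁹) / (9.85 × 10⁷)³ = 1.277 × 10⁻⁵
Ratio (larger/smaller) = 2.19

Moon P, by a factor of ≈ 2.19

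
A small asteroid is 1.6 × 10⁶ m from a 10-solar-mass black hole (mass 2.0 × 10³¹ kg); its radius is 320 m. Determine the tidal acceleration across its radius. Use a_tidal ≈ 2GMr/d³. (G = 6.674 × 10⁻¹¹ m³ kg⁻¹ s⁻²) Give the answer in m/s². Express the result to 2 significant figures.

2.1 × 10⁵ m/s²

Differencing GM/(d−r)² and GM/d² to first order in r/d gives 2GMr/d³.
Δg = 2GMr/d³
   = 2 × (6.674 × 10⁻¹¹) × (2.0 × 10³¹) × (320) / (1.6 × 10⁶)³
   = 2.1 × 10⁵ m/s²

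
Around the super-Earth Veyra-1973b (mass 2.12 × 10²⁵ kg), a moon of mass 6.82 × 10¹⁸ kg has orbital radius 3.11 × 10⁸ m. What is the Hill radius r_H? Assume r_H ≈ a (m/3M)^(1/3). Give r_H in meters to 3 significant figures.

r_H ≈ a (m/3M)^(1/3)
    = (3.11 × 10⁸) × (6.82 × 10¹⁸ / (3 × 2.12 × 10²⁵))^(1/3)
    = 1.48 × 10⁶ m

1.48 × 10⁶ m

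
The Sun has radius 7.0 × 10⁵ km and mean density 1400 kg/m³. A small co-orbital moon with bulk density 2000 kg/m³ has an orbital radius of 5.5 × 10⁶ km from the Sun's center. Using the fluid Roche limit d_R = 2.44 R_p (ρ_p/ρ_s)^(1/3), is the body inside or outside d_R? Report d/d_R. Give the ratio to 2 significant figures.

d_R = 2.44 × (7.0 × 10⁵ km) × (1400/2000)^(1/3) = 1.517 × 10⁶ km
d/d_R = (5.5 × 10⁶) / (1.517 × 10⁶) = 3.6
Since d/d_R > 1, the body is outside the Roche limit.

outside; d/d_R ≈ 3.6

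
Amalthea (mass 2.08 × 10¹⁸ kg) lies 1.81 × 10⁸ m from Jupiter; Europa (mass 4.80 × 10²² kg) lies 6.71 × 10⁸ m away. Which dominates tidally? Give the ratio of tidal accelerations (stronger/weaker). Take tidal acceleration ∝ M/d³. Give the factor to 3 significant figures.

Europa, by a factor of ≈ 453

The tide-raising term goes as M/d³ (the gradient of a 1/d² field).
Amalthea: (2.08 × 10¹⁸) / (1.81 × 10⁸)³ = 3.508 × 10⁻⁷
Europa: (4.80 × 10²²) / (6.71 × 10⁸)³ = 1.589 × 10⁻⁴
Ratio (larger/smaller) = 453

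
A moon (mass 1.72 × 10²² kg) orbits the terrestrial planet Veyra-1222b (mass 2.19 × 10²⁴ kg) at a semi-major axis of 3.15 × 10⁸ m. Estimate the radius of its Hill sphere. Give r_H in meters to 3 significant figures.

r_H ≈ a (m/3M)^(1/3)
    = (3.15 × 10⁸) × (1.72 × 10²² / (3 × 2.19 × 10²⁴))^(1/3)
    = 4.34 × 10⁷ m

4.34 × 10⁷ m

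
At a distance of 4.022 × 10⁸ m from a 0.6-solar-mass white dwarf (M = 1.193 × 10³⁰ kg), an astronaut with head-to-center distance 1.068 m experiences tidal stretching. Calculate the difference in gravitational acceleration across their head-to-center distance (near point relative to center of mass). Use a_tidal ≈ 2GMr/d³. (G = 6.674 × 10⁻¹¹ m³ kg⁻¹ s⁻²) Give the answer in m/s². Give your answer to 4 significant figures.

Differencing GM/(d−r)² and GM/d² to first order in r/d gives 2GMr/d³.
Δa = 2GMr/d³
   = 2 × (6.674 × 10⁻¹¹) × (1.193 × 10³⁰) × (1.068) / (4.022 × 10⁸)³
   = 2.614 × 10⁻⁶ m/s²

2.614 × 10⁻⁶ m/s²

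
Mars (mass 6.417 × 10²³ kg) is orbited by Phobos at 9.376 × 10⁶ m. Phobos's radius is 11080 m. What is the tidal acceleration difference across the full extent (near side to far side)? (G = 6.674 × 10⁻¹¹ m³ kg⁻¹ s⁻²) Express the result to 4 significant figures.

2.303 × 10⁻³ m/s²

Δg = 4GMr/d³
   = 4 × (6.674 × 10⁻¹¹) × (6.417 × 10²³) × (11080) / (9.376 × 10⁶)³
   = 2.303 × 10⁻³ m/s²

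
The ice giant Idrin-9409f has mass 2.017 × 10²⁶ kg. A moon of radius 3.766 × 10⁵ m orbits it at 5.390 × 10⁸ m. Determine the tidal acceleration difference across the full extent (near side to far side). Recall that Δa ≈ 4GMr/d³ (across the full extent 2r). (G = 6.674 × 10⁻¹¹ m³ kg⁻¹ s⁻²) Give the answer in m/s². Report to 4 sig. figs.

1.295 × 10⁻⁴ m/s²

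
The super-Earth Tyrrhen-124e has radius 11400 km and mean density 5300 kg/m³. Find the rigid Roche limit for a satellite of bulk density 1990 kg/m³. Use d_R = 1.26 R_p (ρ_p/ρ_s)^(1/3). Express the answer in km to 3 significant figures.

19900 km

d_R = 1.26 × 11400 km × (5300/1990)^(1/3)
    = 19900 km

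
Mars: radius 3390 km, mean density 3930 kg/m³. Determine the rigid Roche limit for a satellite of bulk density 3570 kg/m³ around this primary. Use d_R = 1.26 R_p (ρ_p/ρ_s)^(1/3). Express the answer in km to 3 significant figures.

d_R = 1.26 × 3390 km × (3930/3570)^(1/3)
    = 4410 km

4410 km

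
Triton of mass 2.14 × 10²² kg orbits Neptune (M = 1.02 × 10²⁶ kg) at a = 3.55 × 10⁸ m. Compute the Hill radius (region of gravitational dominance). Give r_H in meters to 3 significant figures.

1.46 × 10⁷ m

r_H ≈ a (m/3M)^(1/3)
    = (3.55 × 10⁸) × (2.14 × 10²² / (3 × 1.02 × 10²⁶))^(1/3)
    = 1.46 × 10⁷ m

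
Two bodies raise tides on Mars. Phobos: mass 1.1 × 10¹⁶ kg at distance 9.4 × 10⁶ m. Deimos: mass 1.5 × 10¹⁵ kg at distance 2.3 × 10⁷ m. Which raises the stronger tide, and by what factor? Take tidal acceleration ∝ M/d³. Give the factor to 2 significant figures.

Phobos, by a factor of ≈ 110

Compare M/d³ for the two perturbers:
Phobos: (1.1 × 10¹⁶) / (9.4 × 10⁶)³ = 1.324 × 10⁻⁵
Deimos: (1.5 × 10¹⁵) / (2.3 × 10⁷)³ = 1.233 × 10⁻⁷
Ratio (larger/smaller) = 110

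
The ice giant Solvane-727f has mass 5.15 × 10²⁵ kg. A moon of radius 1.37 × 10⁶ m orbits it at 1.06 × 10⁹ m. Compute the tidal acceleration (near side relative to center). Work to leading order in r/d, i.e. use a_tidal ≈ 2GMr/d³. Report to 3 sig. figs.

Δg = 2GMr/d³
   = 2 × (6.674 × 10⁻¹¹) × (5.15 × 10²⁵) × (1.37 × 10⁶) / (1.06 × 10⁹)³
   = 7.91 × 10⁻⁶ m/s²

7.91 × 10⁻⁶ m/s²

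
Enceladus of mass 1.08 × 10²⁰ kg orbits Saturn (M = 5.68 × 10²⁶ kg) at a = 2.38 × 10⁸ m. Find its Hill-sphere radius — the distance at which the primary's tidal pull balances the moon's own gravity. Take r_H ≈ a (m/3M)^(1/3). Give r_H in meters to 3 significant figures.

9.49 × 10⁵ m

r_H ≈ a (m/3M)^(1/3)
    = (2.38 × 10⁸) × (1.08 × 10²⁰ / (3 × 5.68 × 10²⁶))^(1/3)
    = 9.49 × 10⁵ m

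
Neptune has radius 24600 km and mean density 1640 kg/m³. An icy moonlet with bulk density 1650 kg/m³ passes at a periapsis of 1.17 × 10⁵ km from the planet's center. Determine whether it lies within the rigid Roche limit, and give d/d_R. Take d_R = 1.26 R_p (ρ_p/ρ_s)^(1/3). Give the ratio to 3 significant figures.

outside; d/d_R ≈ 3.78

d_R = 1.26 × (24600 km) × (1640/1650)^(1/3) = 30930 km
d/d_R = (1.17 × 10⁵) / (30930) = 3.78
Since d/d_R > 1, the body is outside the Roche limit.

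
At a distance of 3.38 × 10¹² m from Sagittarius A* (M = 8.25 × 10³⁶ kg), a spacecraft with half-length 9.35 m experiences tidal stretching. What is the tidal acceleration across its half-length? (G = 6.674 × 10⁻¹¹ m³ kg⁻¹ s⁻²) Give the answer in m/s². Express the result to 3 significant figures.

Differencing GM/(d−r)² and GM/d² to first order in r/d gives 2GMr/d³.
Δa = 2GMr/d³
   = 2 × (6.674 × 10⁻¹¹) × (8.25 × 10³⁶) × (9.35) / (3.38 × 10¹²)³
   = 2.67 × 10⁻¹⁰ m/s²

2.67 × 10⁻¹⁰ m/s²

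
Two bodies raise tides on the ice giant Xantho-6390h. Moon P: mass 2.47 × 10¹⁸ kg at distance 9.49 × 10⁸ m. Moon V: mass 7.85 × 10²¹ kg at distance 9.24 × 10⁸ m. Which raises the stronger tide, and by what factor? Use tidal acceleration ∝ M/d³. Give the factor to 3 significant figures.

Moon V, by a factor of ≈ 3440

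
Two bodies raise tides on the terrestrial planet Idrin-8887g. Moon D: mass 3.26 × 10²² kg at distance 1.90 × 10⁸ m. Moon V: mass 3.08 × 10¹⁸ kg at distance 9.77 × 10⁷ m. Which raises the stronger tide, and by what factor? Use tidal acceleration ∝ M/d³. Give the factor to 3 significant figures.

Moon D, by a factor of ≈ 1440

Tidal acceleration ∝ M/d³, so compare M/d³ for each.
Moon D: (3.26 × 10²²) / (1.90 × 10⁸)³ = 4.753 × 10⁻³
Moon V: (3.08 × 10¹⁸) / (9.77 × 10⁷)³ = 3.303 × 10⁻⁶
Ratio (larger/smaller) = 1440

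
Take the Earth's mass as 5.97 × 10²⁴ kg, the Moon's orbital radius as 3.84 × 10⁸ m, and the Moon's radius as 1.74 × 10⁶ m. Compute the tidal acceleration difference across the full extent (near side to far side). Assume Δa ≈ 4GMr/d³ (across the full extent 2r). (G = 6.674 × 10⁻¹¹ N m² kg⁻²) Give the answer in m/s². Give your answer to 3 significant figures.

Δg = 4GMr/d³
   = 4 × (6.674 × 10⁻¹¹) × (5.97 × 10²⁴) × (1.74 × 10⁶) / (3.84 × 10⁸)³
   = 4.90 × 10⁻⁵ m/s²

4.90 × 10⁻⁵ m/s²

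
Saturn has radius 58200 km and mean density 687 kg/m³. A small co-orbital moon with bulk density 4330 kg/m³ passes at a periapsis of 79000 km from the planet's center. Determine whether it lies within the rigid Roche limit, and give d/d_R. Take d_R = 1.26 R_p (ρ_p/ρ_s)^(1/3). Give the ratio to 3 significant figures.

d_R = 1.26 × (58200 km) × (687/4330)^(1/3) = 39700 km
d/d_R = (79000) / (39700) = 1.99
Since d/d_R > 1, the body is outside the Roche limit.

outside; d/d_R ≈ 1.99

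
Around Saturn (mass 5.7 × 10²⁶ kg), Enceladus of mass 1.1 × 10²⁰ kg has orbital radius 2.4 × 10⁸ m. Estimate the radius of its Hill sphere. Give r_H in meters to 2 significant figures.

9.6 × 10⁵ m

r_H ≈ a (m/3M)^(1/3)
    = (2.4 × 10⁸) × (1.1 × 10²⁰ / (3 × 5.7 × 10²⁶))^(1/3)
    = 9.6 × 10⁵ m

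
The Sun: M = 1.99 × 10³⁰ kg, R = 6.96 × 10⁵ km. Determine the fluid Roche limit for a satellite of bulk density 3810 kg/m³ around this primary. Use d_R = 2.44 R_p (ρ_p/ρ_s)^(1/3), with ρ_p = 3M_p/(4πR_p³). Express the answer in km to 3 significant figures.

ρ_p = 3M_p/(4πR_p³) = 3 × (1.99 × 10³⁰) / (4π × (6.96 × 10⁸ m)³) = 1410 kg/m³
d_R = 2.44 × 6.96 × 10⁵ km × (1410/3810)^(1/3)
    = 1.22 × 10⁶ km

1.22 × 10⁶ km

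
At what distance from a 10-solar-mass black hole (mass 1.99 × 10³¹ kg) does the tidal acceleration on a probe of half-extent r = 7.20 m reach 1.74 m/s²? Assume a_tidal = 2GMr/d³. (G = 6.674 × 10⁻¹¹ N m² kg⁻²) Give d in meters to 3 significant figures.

2GMr/d³ = a_tidal  ⇒  d = (2GMr / a_tidal)^(1/3)
d = (2 × 6.674×10⁻¹¹ × (1.99 × 10³¹) × (7.20) / (1.74))^(1/3)
  = 2.22 × 10⁷ m

2.22 × 10⁷ m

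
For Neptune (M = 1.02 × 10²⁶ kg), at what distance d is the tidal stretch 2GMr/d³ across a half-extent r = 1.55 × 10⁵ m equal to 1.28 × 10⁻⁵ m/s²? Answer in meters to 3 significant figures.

2GMr/d³ = a_tidal  ⇒  d = (2GMr / a_tidal)^(1/3)
d = (2 × 6.674×10⁻¹¹ × (1.02 × 10²⁶) × (1.55 × 10⁵) / (1.28 × 10⁻⁵))^(1/3)
  = 5.48 × 10⁸ m

5.48 × 10⁸ m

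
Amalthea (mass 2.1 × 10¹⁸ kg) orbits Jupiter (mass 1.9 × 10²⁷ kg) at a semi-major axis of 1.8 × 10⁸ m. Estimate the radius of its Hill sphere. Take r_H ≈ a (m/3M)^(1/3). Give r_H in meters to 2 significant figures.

1.3 × 10⁵ m

r_H ≈ a (m/3M)^(1/3)
    = (1.8 × 10⁸) × (2.1 × 10¹⁸ / (3 × 1.9 × 10²⁷))^(1/3)
    = 1.3 × 10⁵ m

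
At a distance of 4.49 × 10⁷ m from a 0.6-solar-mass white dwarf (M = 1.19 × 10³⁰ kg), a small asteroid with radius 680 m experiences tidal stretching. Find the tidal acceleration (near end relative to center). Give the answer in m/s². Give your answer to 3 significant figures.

Δg = 2GMr/d³
   = 2 × (6.674 × 10⁻¹¹) × (1.19 × 10³⁰) × (680) / (4.49 × 10⁷)³
   = 1.19 m/s²

1.19 m/s²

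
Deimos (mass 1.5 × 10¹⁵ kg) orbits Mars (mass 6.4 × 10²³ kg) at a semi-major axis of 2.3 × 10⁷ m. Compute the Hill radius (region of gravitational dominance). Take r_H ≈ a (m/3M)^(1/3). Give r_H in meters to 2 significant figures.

2.1 × 10⁴ m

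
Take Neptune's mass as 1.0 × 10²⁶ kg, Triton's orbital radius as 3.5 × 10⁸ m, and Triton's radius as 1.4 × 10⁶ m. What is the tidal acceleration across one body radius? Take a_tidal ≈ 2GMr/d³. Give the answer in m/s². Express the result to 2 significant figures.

Δa = 2GMr/d³
   = 2 × (6.674 × 10⁻¹¹) × (1.0 × 10²⁶) × (1.4 × 10⁶) / (3.5 × 10⁸)³
   = 4.4 × 10⁻⁴ m/s²

4.4 × 10⁻⁴ m/s²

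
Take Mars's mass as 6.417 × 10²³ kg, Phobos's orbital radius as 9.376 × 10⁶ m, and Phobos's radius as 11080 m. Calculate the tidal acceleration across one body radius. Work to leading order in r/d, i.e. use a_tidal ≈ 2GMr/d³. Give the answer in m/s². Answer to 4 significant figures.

1.151 × 10⁻³ m/s²

Δg = 2GMr/d³
   = 2 × (6.674 × 10⁻¹¹) × (6.417 × 10²³) × (11080) / (9.376 × 10⁶)³
   = 1.151 × 10⁻³ m/s²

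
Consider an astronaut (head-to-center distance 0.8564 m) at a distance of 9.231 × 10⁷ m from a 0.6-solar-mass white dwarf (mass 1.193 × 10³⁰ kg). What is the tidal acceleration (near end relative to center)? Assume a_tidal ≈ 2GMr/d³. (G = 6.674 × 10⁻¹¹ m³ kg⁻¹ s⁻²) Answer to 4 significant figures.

1.734 × 10⁻⁴ m/s²

Δa = 2GMr/d³
   = 2 × (6.674 × 10⁻¹¹) × (1.193 × 10³⁰) × (0.8564) / (9.231 × 10⁷)³
   = 1.734 × 10⁻⁴ m/s²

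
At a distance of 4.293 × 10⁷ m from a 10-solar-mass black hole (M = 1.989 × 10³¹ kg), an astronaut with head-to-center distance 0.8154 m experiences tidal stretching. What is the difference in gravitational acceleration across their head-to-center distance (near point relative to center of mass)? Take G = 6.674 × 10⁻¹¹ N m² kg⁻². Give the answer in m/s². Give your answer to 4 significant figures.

Differencing GM/(d−r)² and GM/d² to first order in r/d gives 2GMr/d³.
Δa = 2GMr/d³
   = 2 × (6.674 × 10⁻¹¹) × (1.989 × 10³¹) × (0.8154) / (4.293 × 10⁷)³
   = 2.736 × 10⁻² m/s²

2.736 × 10⁻² m/s²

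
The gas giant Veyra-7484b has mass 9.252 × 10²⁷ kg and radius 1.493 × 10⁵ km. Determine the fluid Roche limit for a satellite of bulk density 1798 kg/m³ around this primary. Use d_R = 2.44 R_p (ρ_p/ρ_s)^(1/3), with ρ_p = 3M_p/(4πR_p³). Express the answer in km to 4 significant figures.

2.613 × 10⁵ km

ρ_p = 3M_p/(4πR_p³) = 3 × (9.252 × 10²⁷) / (4π × (1.493 × 10⁸ m)³) = 663.7 kg/m³
d_R = 2.44 × 1.493 × 10⁵ km × (663.7/1798)^(1/3)
    = 2.613 × 10⁵ km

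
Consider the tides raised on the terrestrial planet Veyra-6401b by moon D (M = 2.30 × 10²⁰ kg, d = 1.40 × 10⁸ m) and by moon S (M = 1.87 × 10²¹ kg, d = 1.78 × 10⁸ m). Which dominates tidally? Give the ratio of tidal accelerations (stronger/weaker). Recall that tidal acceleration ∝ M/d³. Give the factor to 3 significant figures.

Moon S, by a factor of ≈ 3.96

Tidal acceleration ∝ M/d³, so compare M/d³ for each.
Moon D: (2.30 × 10²⁰) / (1.40 × 10⁸)³ = 8.382 × 10⁻⁵
Moon S: (1.87 × 10²¹) / (1.78 × 10⁸)³ = 3.316 × 10⁻⁴
Ratio (larger/smaller) = 3.96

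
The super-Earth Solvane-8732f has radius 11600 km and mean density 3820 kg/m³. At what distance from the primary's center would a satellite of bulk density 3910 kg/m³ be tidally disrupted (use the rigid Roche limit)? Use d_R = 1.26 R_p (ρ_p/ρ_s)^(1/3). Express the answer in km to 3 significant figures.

14500 km

d_R = 1.26 × 11600 km × (3820/3910)^(1/3)
    = 14500 km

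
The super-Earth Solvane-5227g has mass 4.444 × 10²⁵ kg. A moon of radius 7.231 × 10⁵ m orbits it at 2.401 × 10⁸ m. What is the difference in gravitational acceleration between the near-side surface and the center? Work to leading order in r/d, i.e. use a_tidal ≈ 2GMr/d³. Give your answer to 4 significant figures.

3.099 × 10⁻⁴ m/s²

Differencing GM/(d−r)² and GM/d² to first order in r/d gives 2GMr/d³.
Δa = 2GMr/d³
   = 2 × (6.674 × 10⁻¹¹) × (4.444 × 10²⁵) × (7.231 × 10⁵) / (2.401 × 10⁸)³
   = 3.099 × 10⁻⁴ m/s²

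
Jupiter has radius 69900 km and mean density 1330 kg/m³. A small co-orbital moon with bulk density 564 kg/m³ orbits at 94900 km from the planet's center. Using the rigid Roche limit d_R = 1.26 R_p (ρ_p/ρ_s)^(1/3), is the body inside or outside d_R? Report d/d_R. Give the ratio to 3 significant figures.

inside; d/d_R ≈ 0.810

d_R = 1.26 × (69900 km) × (1330/564)^(1/3) = 1.172 × 10⁵ km
d/d_R = (94900) / (1.172 × 10⁵) = 0.810
Since d/d_R < 1, the body is inside the Roche limit.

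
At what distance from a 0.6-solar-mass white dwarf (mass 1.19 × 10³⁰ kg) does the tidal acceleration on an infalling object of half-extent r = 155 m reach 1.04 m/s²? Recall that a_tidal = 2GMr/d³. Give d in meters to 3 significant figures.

2GMr/d³ = a_tidal  ⇒  d = (2GMr / a_tidal)^(1/3)
d = (2 × 6.674×10⁻¹¹ × (1.19 × 10³⁰) × (155) / (1.04))^(1/3)
  = 2.87 × 10⁷ m

2.87 × 10⁷ m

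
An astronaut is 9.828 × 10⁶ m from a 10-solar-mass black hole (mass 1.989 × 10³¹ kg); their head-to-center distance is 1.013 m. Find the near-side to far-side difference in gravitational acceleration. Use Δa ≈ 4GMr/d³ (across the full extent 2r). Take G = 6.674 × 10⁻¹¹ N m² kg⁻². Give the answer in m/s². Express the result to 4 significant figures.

5.666 m/s²

Differencing GM/(d−r)² and GM/(d+r)² to first order in r/d gives 4GMr/d³.
Δg = 4GMr/d³
   = 4 × (6.674 × 10⁻¹¹) × (1.989 × 10³¹) × (1.013) / (9.828 × 10⁶)³
   = 5.666 m/s²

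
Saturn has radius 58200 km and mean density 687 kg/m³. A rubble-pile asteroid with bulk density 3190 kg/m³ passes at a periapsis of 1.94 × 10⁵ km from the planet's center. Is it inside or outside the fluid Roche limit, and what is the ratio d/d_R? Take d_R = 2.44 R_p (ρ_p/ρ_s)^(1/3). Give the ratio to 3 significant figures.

outside; d/d_R ≈ 2.28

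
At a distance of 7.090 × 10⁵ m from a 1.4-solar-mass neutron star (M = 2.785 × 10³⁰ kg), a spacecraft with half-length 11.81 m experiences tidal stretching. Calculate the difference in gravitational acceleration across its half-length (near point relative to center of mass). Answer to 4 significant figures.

Δa = 2GMr/d³
   = 2 × (6.674 × 10⁻¹¹) × (2.785 × 10³⁰) × (11.81) / (7.090 × 10⁵)³
   = 1.232 × 10⁴ m/s²

1.232 × 10⁴ m/s²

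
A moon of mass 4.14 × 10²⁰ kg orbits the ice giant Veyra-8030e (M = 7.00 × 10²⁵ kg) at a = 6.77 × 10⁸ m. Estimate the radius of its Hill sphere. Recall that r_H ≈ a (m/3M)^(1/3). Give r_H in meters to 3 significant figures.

r_H ≈ a (m/3M)^(1/3)
    = (6.77 × 10⁸) × (4.14 × 10²⁰ / (3 × 7.00 × 10²⁵))^(1/3)
    = 8.49 × 10⁶ m

8.49 × 10⁶ m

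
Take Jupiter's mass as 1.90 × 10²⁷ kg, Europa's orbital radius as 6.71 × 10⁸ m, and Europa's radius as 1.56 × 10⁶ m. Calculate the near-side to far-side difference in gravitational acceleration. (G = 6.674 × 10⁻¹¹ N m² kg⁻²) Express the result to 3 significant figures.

Δg = 4GMr/d³
   = 4 × (6.674 × 10⁻¹¹) × (1.90 × 10²⁷) × (1.56 × 10⁶) / (6.71 × 10⁸)³
   = 2.62 × 10⁻³ m/s²

2.62 × 10⁻³ m/s²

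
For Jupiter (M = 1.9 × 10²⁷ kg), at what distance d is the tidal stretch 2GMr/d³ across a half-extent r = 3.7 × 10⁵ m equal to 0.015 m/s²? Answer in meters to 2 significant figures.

2GMr/d³ = a_tidal  ⇒  d = (2GMr / a_tidal)^(1/3)
d = (2 × 6.674×10⁻¹¹ × (1.9 × 10²⁷) × (3.7 × 10⁵) / (0.015))^(1/3)
  = 1.8 × 10⁸ m

1.8 × 10⁸ m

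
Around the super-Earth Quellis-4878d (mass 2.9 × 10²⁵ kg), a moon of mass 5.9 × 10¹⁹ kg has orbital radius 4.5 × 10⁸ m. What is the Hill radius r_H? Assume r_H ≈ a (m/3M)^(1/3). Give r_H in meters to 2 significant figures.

r_H ≈ a (m/3M)^(1/3)
    = (4.5 × 10⁸) × (5.9 × 10¹⁹ / (3 × 2.9 × 10²⁵))^(1/3)
    = 4.0 × 10⁶ m

4.0 × 10⁶ m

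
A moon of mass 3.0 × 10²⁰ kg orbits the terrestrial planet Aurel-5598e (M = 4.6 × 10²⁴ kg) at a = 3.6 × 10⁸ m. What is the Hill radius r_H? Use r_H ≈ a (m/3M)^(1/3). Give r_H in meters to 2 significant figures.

r_H ≈ a (m/3M)^(1/3)
    = (3.6 × 10⁸) × (3.0 × 10²⁰ / (3 × 4.6 × 10²⁴))^(1/3)
    = 1.0 × 10⁷ m

1.0 × 10⁷ m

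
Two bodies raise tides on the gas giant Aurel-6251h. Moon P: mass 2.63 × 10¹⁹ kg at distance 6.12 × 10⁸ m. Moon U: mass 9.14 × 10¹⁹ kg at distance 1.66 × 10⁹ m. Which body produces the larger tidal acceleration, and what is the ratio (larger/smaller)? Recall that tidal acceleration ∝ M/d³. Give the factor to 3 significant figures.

Moon P, by a factor of ≈ 5.74

The tide-raising term goes as M/d³ (the gradient of a 1/d² field).
Moon P: (2.63 × 10¹⁹) / (6.12 × 10⁸)³ = 1.147 × 10⁻⁷
Moon U: (9.14 × 10¹⁹) / (1.66 × 10⁹)³ = 1.998 × 10⁻⁸
Ratio (larger/smaller) = 5.74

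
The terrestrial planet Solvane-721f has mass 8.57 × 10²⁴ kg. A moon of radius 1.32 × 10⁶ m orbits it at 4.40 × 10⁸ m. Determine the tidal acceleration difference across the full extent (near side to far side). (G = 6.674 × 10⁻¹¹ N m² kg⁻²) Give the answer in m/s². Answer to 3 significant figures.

3.55 × 10⁻⁵ m/s²

a_tidal = 4GMr/d³
        = 4 × (6.674 × 10⁻¹¹) × (8.57 × 10²⁴) × (1.32 × 10⁶) / (4.40 × 10⁸)³
        = 3.55 × 10⁻⁵ m/s²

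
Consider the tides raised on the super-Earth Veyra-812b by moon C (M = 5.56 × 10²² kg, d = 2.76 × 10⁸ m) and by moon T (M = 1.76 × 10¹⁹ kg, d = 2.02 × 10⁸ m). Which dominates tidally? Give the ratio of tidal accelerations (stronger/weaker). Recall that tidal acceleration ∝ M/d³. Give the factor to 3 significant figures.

Moon C, by a factor of ≈ 1240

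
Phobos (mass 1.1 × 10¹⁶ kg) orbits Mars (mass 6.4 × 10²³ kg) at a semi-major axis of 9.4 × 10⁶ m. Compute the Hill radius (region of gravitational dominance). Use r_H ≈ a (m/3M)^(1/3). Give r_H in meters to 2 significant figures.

1.7 × 10⁴ m

r_H ≈ a (m/3M)^(1/3)
    = (9.4 × 10⁶) × (1.1 × 10¹⁶ / (3 × 6.4 × 10²³))^(1/3)
    = 1.7 × 10⁴ m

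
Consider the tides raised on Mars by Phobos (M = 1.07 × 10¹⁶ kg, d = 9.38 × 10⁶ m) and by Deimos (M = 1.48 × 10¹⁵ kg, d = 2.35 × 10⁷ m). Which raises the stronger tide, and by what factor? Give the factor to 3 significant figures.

Phobos, by a factor of ≈ 114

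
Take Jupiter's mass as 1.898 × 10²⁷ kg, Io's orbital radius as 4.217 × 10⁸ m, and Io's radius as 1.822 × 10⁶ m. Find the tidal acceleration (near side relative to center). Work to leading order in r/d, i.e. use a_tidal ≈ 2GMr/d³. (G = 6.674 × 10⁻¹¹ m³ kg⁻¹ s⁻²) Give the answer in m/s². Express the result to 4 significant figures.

Differencing GM/(d−r)² and GM/d² to first order in r/d gives 2GMr/d³.
a_tidal = 2GMr/d³
        = 2 × (6.674 × 10⁻¹¹) × (1.898 × 10²⁷) × (1.822 × 10⁶) / (4.217 × 10⁸)³
        = 6.155 × 10⁻³ m/s²

6.155 × 10⁻³ m/s²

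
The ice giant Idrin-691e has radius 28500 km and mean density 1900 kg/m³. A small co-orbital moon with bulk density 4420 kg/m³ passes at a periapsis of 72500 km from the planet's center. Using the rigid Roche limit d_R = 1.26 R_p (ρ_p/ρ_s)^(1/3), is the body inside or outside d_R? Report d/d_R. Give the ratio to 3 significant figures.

d_R = 1.26 × (28500 km) × (1900/4420)^(1/3) = 27100 km
d/d_R = (72500) / (27100) = 2.68
Since d/d_R > 1, the body is outside the Roche limit.

outside; d/d_R ≈ 2.68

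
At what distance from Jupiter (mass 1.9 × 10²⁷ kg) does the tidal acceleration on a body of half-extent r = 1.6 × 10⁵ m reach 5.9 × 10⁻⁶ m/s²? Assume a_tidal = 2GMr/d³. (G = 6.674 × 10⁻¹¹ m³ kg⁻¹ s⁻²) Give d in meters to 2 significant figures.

2GMr/d³ = a_tidal  ⇒  d = (2GMr / a_tidal)^(1/3)
d = (2 × 6.674×10⁻¹¹ × (1.9 × 10²⁷) × (1.6 × 10⁵) / (5.9 × 10⁻⁶))^(1/3)
  = 1.9 × 10⁹ m

1.9 × 10⁹ m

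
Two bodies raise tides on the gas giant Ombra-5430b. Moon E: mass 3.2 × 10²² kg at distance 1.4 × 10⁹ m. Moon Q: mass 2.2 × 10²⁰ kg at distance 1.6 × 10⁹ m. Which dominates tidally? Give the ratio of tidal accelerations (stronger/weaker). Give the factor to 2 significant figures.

Moon E, by a factor of ≈ 220

Compare M/d³ for the two perturbers:
Moon E: (3.2 × 10²²) / (1.4 × 10⁹)³ = 1.166 × 10⁻⁵
Moon Q: (2.2 × 10²⁰) / (1.6 × 10⁹)³ = 5.371 × 10⁻⁸
Ratio (larger/smaller) = 220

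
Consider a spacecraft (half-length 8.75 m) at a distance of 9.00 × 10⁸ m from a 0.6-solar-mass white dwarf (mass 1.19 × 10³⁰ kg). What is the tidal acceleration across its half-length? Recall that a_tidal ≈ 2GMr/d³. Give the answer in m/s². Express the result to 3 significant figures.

Δg = 2GMr/d³
   = 2 × (6.674 × 10⁻¹¹) × (1.19 × 10³⁰) × (8.75) / (9.00 × 10⁸)³
   = 1.91 × 10⁻⁶ m/s²

1.91 × 10⁻⁶ m/s²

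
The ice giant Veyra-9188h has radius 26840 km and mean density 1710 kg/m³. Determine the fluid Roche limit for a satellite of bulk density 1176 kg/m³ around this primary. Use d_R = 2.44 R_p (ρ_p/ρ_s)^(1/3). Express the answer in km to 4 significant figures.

d_R = 2.44 × 26840 km × (1710/1176)^(1/3)
    = 74190 km

74190 km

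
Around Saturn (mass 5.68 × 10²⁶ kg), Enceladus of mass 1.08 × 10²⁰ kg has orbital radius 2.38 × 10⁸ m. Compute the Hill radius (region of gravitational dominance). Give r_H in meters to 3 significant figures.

9.49 × 10⁵ m

r_H ≈ a (m/3M)^(1/3)
    = (2.38 × 10⁸) × (1.08 × 10²⁰ / (3 × 5.68 × 10²⁶))^(1/3)
    = 9.49 × 10⁵ m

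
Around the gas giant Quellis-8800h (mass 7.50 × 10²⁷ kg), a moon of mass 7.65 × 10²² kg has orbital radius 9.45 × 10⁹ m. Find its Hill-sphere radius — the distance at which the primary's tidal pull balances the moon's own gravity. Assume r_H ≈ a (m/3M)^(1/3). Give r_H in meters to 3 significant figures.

r_H ≈ a (m/3M)^(1/3)
    = (9.45 × 10⁹) × (7.65 × 10²² / (3 × 7.50 × 10²⁷))^(1/3)
    = 1.42 × 10⁸ m

1.42 × 10⁸ m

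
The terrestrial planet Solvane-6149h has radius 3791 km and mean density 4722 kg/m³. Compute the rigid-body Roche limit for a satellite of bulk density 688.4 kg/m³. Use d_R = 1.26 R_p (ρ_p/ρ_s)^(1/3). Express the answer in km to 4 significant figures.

9076 km

d_R = 1.26 × 3791 km × (4722/688.4)^(1/3)
    = 9076 km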